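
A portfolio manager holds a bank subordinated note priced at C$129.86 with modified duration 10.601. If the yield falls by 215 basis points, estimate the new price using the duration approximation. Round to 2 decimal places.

C$159.46

Duration approximation: ΔP/P ≈ -D_mod · Δy = -10.601 × (-0.0215) = +0.2279215.
New price ≈ 129.86 × (1 + 0.2279215) = 159.45788599.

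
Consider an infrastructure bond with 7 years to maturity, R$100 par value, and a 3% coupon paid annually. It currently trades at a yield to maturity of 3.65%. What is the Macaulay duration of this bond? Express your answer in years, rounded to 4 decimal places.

6.4030 years

Periodic yield y = 0.0365. Discount each cash flow and weight by its year:
  t   CF        PV=CF/(1+0.0365)^t    t·PV
  1         3.00         2.8944         2.8944
  2         3.00         2.7924         5.5849
  3         3.00         2.6941         8.0823
  4         3.00         2.5992        10.3969
  5         3.00         2.5077        12.5385
  6         3.00         2.4194        14.5163
  7       103.00        80.1405       560.9835
  Σ                     96.0477       614.9968
Price P = Σ PV = 96.0477.
Macaulay duration = Σ(t·PV) / P = 614.9968 / 96.0477 = 6.40303 years.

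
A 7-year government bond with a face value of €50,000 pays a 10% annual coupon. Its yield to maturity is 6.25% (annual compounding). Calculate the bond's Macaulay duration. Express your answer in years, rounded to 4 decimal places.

5.5145 years

Periodic yield y = 0.0625. Discount each cash flow and weight by its year:
  t   CF        PV=CF/(1+0.0625)^t    t·PV
  1     5,000.00     4,705.8824     4,705.8824
  2     5,000.00     4,429.0657     8,858.1315
  3     5,000.00     4,168.5325    12,505.5974
  4     5,000.00     3,923.3247    15,693.2987
  5     5,000.00     3,692.5409    18,462.7043
  6     5,000.00     3,475.3326    20,851.9955
  7    55,000.00    35,979.9138   251,859.3965
  Σ                 60,374.5925   332,937.0063
Price P = Σ PV = 60,374.5925.
Macaulay duration = Σ(t·PV) / P = 332,937.0063 / 60,374.5925 = 5.51452 years.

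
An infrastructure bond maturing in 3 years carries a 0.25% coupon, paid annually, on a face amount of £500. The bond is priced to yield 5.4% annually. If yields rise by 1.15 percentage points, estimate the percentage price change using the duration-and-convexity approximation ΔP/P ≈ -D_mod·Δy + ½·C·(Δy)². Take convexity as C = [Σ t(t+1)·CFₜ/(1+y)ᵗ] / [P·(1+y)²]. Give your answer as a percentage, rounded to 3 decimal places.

-3.193%

With y = 0.054:
  t   CF        PV=CF/(1+0.054)^t    t·PV        t(t+1)·PV
  1         1.25         1.1860         1.1860           2.3719
  2         1.25         1.1252         2.2504           6.7512
  3       501.25       428.0875     1,284.2625       5,137.0501
  Σ                    430.3987     1,287.6989       5,146.1732
P = 430.3987; D_Mac = 2.99187 yrs; D_mod = 2.83859 yrs; C = 10.76297.
Duration effect: -2.83859 × (+0.0115) = -0.032644
Convexity effect: 0.5 × 10.76297 × (0.0115)² = +0.0007117
ΔP/P ≈ -0.032644 + 0.0007117 = -0.031932 = -3.1932%.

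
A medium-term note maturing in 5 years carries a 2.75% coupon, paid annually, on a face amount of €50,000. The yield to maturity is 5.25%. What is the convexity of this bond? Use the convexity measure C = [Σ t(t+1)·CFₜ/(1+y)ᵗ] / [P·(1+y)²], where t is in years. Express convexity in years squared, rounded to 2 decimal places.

25.08

With y = 0.0525:
  t   CF        PV=CF/(1+0.0525)^t    t·PV        t(t+1)·PV
  1     1,375.00     1,306.4133     1,306.4133       2,612.8266
  2     1,375.00     1,241.2478     2,482.4956       7,447.4868
  3     1,375.00     1,179.3328     3,537.9985      14,151.9938
  4     1,375.00     1,120.5062     4,482.0250      22,410.1248
  5    51,375.00    39,777.8506   198,889.2530   1,193,335.5182
  Σ                 44,625.3508   210,698.1853   1,239,957.9502
P = 44,625.3508.
Convexity = Σ t(t+1)·PV / [P·(1+y)²] = 1,239,957.9502 / (44,625.3508 × 1.107756) = 25.08309.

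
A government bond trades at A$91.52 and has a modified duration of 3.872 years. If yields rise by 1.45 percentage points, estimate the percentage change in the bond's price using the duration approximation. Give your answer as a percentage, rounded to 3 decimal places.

Duration approximation: ΔP/P ≈ -D_mod · Δy = -3.872 × (+0.0145) = -0.056144.
As a percentage: -5.6144%.

-5.614%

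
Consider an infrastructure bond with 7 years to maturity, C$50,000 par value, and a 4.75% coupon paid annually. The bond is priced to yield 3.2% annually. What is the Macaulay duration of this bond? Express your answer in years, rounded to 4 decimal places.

Periodic yield y = 0.032. Discount each cash flow and weight by its year:
  t   CF        PV=CF/(1+0.032)^t    t·PV
  1     2,375.00     2,301.3566     2,301.3566
  2     2,375.00     2,229.9967     4,459.9934
  3     2,375.00     2,160.8495     6,482.5485
  4     2,375.00     2,093.8464     8,375.3857
  5     2,375.00     2,028.9210    10,144.6048
  6     2,375.00     1,966.0087    11,796.0521
  7    52,375.00    42,011.3033   294,079.1233
  Σ                 54,792.2822   337,639.0643
Price P = Σ PV = 54,792.2822.
Macaulay duration = Σ(t·PV) / P = 337,639.0643 / 54,792.2822 = 6.16216 years.

6.1622 years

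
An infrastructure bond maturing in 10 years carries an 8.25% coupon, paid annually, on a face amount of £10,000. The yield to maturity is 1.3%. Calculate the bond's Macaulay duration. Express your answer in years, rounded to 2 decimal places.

7.85 years

Periodic yield y = 0.013. Discount each cash flow and weight by its year:
  t   CF        PV=CF/(1+0.013)^t    t·PV
  1       825.00       814.4126       814.4126
  2       825.00       803.9611     1,607.9223
  3       825.00       793.6438     2,380.9313
  4       825.00       783.4588     3,133.8352
  5       825.00       773.4045     3,867.0227
  6       825.00       763.4793     4,580.8759
  7       825.00       753.6815     5,275.7702
  8       825.00       744.0093     5,952.0747
  9       825.00       734.4613     6,610.1521
  10   10,825.00     9,513.3495    95,133.4949
  Σ                 16,477.8618   129,356.4919
Price P = Σ PV = 16,477.8618.
Macaulay duration = Σ(t·PV) / P = 129,356.4919 / 16,477.8618 = 7.85032 years.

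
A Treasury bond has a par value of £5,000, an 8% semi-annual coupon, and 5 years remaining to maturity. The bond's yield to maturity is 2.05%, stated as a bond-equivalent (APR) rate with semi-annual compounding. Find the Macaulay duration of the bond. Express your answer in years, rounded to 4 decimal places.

4.3232 years

Periodic yield y = 0.01025. Discount each cash flow and weight by its period:
  t   CF        PV=CF/(1+0.01025)^t    t·PV
  1       200.00       197.9708       197.9708
  2       200.00       195.9622       391.9244
  3       200.00       193.9740       581.9219
  4       200.00       192.0059       768.0236
  5       200.00       190.0578       950.2890
  6       200.00       188.1295     1,128.7768
  7       200.00       186.2207     1,303.5450
  8       200.00       184.3313     1,474.6505
  9       200.00       182.4611     1,642.1498
  10    5,200.00     4,695.8558    46,958.5580
  Σ                  6,406.9690    55,397.8098
Price P = Σ PV = 6,406.9690.
Macaulay duration = Σ(t·PV) / P = 55,397.8098 / 6,406.9690 = 8.64649 half-year periods.
In years: 8.64649 / 2 = 4.32325 years.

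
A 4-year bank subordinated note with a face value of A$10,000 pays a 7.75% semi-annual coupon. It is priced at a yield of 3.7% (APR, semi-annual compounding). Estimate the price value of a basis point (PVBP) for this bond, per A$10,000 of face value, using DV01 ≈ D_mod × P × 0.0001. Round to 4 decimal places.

A$4.0093

Periodic yield y = 0.0185.
  t   CF        PV=CF/(1+0.0185)^t    t·PV
  1       387.50       380.4615       380.4615
  2       387.50       373.5508       747.1015
  3       387.50       366.7656     1,100.2968
  4       387.50       360.1037     1,440.4148
  5       387.50       353.5628     1,767.8139
  6       387.50       347.1407     2,082.8441
  7       387.50       340.8352     2,385.8466
  8    10,387.50     8,970.6264    71,765.0112
  Σ                 11,493.0466    81,669.7904
P = 11,493.0466; D_Mac = 7.10602 half-year periods = 3.55301 yrs; D_mod = 3.48847 yrs.
DV01 ≈ 3.48847 × 11,493.0466 × 0.0001 = 4.009317.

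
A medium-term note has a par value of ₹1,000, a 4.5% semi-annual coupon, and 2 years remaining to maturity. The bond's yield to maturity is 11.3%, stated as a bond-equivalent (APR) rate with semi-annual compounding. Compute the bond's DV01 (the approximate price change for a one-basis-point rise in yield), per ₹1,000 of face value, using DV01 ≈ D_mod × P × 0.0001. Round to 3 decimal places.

₹0.161

Periodic yield y = 0.0565.
  t   CF        PV=CF/(1+0.0565)^t    t·PV
  1        22.50        21.2967        21.2967
  2        22.50        20.1578        40.3156
  3        22.50        19.0798        57.2394
  4     1,022.50       820.7017     3,282.8066
  Σ                    881.2360     3,401.6584
P = 881.2360; D_Mac = 3.86010 half-year periods = 1.93005 yrs; D_mod = 1.82683 yrs.
DV01 ≈ 1.82683 × 881.2360 × 0.0001 = 0.160987.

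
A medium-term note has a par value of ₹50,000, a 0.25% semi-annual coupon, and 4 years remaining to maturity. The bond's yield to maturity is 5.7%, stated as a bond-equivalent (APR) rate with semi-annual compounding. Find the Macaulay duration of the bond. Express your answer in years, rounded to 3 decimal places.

3.980 years

Periodic yield y = 0.0285. Discount each cash flow and weight by its period:
  t   CF        PV=CF/(1+0.0285)^t    t·PV
  1        62.50        60.7681        60.7681
  2        62.50        59.0842       118.1684
  3        62.50        57.4470       172.3409
  4        62.50        55.8551       223.4204
  5        62.50        54.3073       271.5367
  6        62.50        52.8025       316.8148
  7        62.50        51.3393       359.3751
  8    50,062.50    39,983.2567   319,866.0536
  Σ                 40,374.8602   321,388.4781
Price P = Σ PV = 40,374.8602.
Macaulay duration = Σ(t·PV) / P = 321,388.4781 / 40,374.8602 = 7.96011 half-year periods.
In years: 7.96011 / 2 = 3.98006 years.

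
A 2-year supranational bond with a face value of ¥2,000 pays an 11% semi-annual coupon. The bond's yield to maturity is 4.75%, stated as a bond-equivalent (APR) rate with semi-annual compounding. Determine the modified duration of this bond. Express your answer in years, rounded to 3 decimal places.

1.815 years

Periodic yield y = 0.02375. First find Macaulay duration:
  t   CF        PV=CF/(1+0.02375)^t    t·PV
  1       110.00       107.4481       107.4481
  2       110.00       104.9554       209.9108
  3       110.00       102.5206       307.5617
  4     2,110.00     1,920.9090     7,683.6361
  Σ                  2,235.8331     8,308.5567
P = 2,235.8331; Macaulay duration = 8,308.5567 / 2,235.8331 = 3.71609 half-year periods = 1.85804 years.
Modified duration = D_Mac / (1 + y) = 1.85804 / 1.02375 = 1.81494 years.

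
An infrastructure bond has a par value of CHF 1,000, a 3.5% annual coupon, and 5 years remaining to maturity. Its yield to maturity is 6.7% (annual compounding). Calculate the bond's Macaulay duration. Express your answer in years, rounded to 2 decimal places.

4.64 years

Periodic yield y = 0.067. Discount each cash flow and weight by its year:
  t   CF        PV=CF/(1+0.067)^t    t·PV
  1        35.00        32.8022        32.8022
  2        35.00        30.7425        61.4850
  3        35.00        28.8121        86.4363
  4        35.00        27.0029       108.0116
  5     1,035.00       748.3732     3,741.8662
  Σ                    867.7330     4,030.6013
Price P = Σ PV = 867.7330.
Macaulay duration = Σ(t·PV) / P = 4,030.6013 / 867.7330 = 4.64498 years.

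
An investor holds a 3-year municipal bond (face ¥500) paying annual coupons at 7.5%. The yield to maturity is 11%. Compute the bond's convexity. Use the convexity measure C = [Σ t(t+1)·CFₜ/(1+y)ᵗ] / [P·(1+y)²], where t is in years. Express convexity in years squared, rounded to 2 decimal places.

8.82

With y = 0.11:
  t   CF        PV=CF/(1+0.11)^t    t·PV        t(t+1)·PV
  1        37.50        33.7838        33.7838          67.5676
  2        37.50        30.4358        60.8717         182.6150
  3       537.50       393.0154     1,179.0461       4,716.1844
  Σ                    457.2350     1,273.7016       4,966.3670
P = 457.2350.
Convexity = Σ t(t+1)·PV / [P·(1+y)²] = 4,966.3670 / (457.2350 × 1.232100) = 8.81563.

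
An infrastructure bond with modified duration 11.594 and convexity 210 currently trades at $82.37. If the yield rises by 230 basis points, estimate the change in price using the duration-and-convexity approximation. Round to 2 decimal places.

-$17.39

Duration effect: -D_mod·Δy = -11.594 × (+0.023) = -0.266662
Convexity effect: ½·C·(Δy)² = 0.5 × 210 × (0.023)² = +0.0555450
ΔP/P ≈ -0.266662 + 0.0555450 = -0.211117
ΔP ≈ 82.37 × (-0.211117) = -17.38970729.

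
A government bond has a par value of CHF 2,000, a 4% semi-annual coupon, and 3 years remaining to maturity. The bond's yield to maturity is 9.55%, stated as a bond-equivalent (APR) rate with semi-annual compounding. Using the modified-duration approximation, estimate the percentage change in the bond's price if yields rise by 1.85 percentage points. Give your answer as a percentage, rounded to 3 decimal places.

-5.020%

Periodic yield y = 0.04775. Modified duration first:
  t   CF        PV=CF/(1+0.04775)^t    t·PV
  1        40.00        38.1770        38.1770
  2        40.00        36.4372        72.8743
  3        40.00        34.7766       104.3298
  4        40.00        33.1917       132.7667
  5        40.00        31.6790       158.3951
  6     2,040.00     1,541.9992     9,251.9952
  Σ                  1,716.2607     9,758.5382
P = 1,716.2607; D_Mac = 5.68593 half-year periods = 2.84296 yrs; D_mod = 2.84296/(1+0.04775) = 2.71340 yrs.
ΔP/P ≈ -D_mod · Δy = -2.71340 × (+0.0185) = -0.050198 = -5.0198%.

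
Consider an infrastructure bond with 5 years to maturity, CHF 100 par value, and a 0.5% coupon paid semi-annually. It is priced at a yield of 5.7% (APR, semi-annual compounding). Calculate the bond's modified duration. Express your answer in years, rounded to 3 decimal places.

Periodic yield y = 0.0285. First find Macaulay duration:
  t   CF        PV=CF/(1+0.0285)^t    t·PV
  1         0.25         0.2431         0.2431
  2         0.25         0.2363         0.4727
  3         0.25         0.2298         0.6894
  4         0.25         0.2234         0.8937
  5         0.25         0.2172         1.0861
  6         0.25         0.2112         1.2673
  7         0.25         0.2054         1.4375
  8         0.25         0.1997         1.5973
  9         0.25         0.1941         1.7472
  10      100.25        75.6905       756.9051
  Σ                     77.6507       766.3393
P = 77.6507; Macaulay duration = 766.3393 / 77.6507 = 9.86906 half-year periods = 4.93453 years.
Modified duration = D_Mac / (1 + y) = 4.93453 / 1.0285 = 4.79779 years.

4.798 years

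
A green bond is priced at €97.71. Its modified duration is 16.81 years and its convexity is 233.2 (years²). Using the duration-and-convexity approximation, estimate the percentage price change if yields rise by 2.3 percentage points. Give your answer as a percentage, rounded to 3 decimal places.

-32.495%

Duration effect: -D_mod·Δy = -16.81 × (+0.023) = -0.386630
Convexity effect: ½·C·(Δy)² = 0.5 × 233.2 × (0.023)² = +0.0616814
ΔP/P ≈ -0.386630 + 0.0616814 = -0.3249486
= -32.49486%.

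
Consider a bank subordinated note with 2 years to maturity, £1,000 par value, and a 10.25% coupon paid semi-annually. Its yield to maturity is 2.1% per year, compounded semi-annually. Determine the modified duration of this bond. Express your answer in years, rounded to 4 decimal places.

1.8502 years

Periodic yield y = 0.0105. First find Macaulay duration:
  t   CF        PV=CF/(1+0.0105)^t    t·PV
  1        51.25        50.7175        50.7175
  2        51.25        50.1905       100.3809
  3        51.25        49.6689       149.0068
  4     1,051.25     1,008.2326     4,032.9304
  Σ                  1,158.8095     4,333.0356
P = 1,158.8095; Macaulay duration = 4,333.0356 / 1,158.8095 = 3.73921 half-year periods = 1.86961 years.
Modified duration = D_Mac / (1 + y) = 1.86961 / 1.0105 = 1.85018 years.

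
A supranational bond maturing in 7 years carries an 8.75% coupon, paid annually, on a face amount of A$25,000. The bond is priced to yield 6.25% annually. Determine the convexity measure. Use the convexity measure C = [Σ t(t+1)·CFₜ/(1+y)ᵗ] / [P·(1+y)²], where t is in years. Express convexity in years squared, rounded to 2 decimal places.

With y = 0.0625:
  t   CF        PV=CF/(1+0.0625)^t    t·PV        t(t+1)·PV
  1     2,187.50     2,058.8235     2,058.8235       4,117.6471
  2     2,187.50     1,937.7163     3,875.4325      11,626.2976
  3     2,187.50     1,823.7330     5,471.1989      21,884.7954
  4     2,187.50     1,716.4545     6,865.8182      34,329.0909
  5     2,187.50     1,615.4866     8,077.4331      48,464.5989
  6     2,187.50     1,520.4580     9,122.7480      63,859.2362
  7    27,187.50    17,785.5256   124,498.6790     995,989.4318
  Σ                 28,458.1975   159,970.1332   1,180,271.0978
P = 28,458.1975.
Convexity = Σ t(t+1)·PV / [P·(1+y)²] = 1,180,271.0978 / (28,458.1975 × 1.128906) = 36.73808.

36.74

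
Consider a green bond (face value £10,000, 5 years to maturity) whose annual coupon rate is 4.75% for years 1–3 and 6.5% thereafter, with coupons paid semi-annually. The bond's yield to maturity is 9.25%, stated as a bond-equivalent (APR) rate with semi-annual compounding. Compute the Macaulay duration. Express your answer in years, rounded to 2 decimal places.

4.44 years

Periodic yield y = 0.04625. Discount each cash flow and weight by its period:
  t   CF        PV=CF/(1+0.04625)^t    t·PV
  1       237.50       227.0012       227.0012
  2       237.50       216.9665       433.9330
  3       237.50       207.3754       622.1261
  4       237.50       198.2083       792.8330
  5       237.50       189.4464       947.2318
  6       237.50       181.0718     1,086.4307
  7       325.00       236.8291     1,657.8037
  8       325.00       226.3600     1,810.8796
  9       325.00       216.3536     1,947.1824
  10   10,325.00     6,569.5459    65,695.4589
  Σ                  8,469.1580    75,220.8804
Price P = Σ PV = 8,469.1580.
Macaulay duration = Σ(t·PV) / P = 75,220.8804 / 8,469.1580 = 8.88174 half-year periods.
In years: 8.88174 / 2 = 4.44087 years.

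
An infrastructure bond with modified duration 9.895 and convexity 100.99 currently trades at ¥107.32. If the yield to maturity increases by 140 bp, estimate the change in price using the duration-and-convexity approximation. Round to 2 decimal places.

-¥13.80

Duration effect: -D_mod·Δy = -9.895 × (+0.014) = -0.138530
Convexity effect: ½·C·(Δy)² = 0.5 × 100.99 × (0.014)² = +0.00989702
ΔP/P ≈ -0.138530 + 0.00989702 = -0.12863298
ΔP ≈ 107.32 × (-0.12863298) = -13.8048914136.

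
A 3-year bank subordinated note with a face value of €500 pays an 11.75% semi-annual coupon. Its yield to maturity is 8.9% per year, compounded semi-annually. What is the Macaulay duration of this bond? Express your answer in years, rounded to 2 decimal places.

Periodic yield y = 0.0445. Discount each cash flow and weight by its period:
  t   CF        PV=CF/(1+0.0445)^t    t·PV
  1       29.375        28.1235        28.1235
  2       29.375        26.9253        53.8507
  3       29.375        25.7782        77.3346
  4       29.375        24.6799        98.7198
  5       29.375        23.6285       118.1424
  6      529.375       407.6738     2,446.0426
  Σ                    536.8092     2,822.2135
Price P = Σ PV = 536.8092.
Macaulay duration = Σ(t·PV) / P = 2,822.2135 / 536.8092 = 5.25739 half-year periods.
In years: 5.25739 / 2 = 2.62869 years.

2.63 years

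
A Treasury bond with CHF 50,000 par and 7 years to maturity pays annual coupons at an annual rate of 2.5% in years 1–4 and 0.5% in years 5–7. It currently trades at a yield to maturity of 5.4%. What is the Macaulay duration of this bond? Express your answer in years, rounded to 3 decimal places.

Periodic yield y = 0.054. Discount each cash flow and weight by its year:
  t   CF        PV=CF/(1+0.054)^t    t·PV
  1     1,250.00     1,185.9583     1,185.9583
  2     1,250.00     1,125.1976     2,250.3952
  3     1,250.00     1,067.5499     3,202.6497
  4     1,250.00     1,012.8557     4,051.4227
  5       250.00       192.1927       960.9636
  6       250.00       182.3460     1,094.0763
  7    50,250.00    34,773.7710   243,416.3971
  Σ                 39,539.8712   256,161.8628
Price P = Σ PV = 39,539.8712.
Macaulay duration = Σ(t·PV) / P = 256,161.8628 / 39,539.8712 = 6.47857 years.

6.479 years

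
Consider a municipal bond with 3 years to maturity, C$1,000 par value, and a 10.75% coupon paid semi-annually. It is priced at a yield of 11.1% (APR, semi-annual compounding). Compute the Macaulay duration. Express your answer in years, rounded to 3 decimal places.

2.641 years

Periodic yield y = 0.0555. Discount each cash flow and weight by its period:
  t   CF        PV=CF/(1+0.0555)^t    t·PV
  1        53.75        50.9237        50.9237
  2        53.75        48.2461        96.4922
  3        53.75        45.7092       137.1276
  4        53.75        43.3057       173.2230
  5        53.75        41.0287       205.1433
  6     1,053.75       762.0582     4,572.3494
  Σ                    991.2717     5,235.2592
Price P = Σ PV = 991.2717.
Macaulay duration = Σ(t·PV) / P = 5,235.2592 / 991.2717 = 5.28136 half-year periods.
In years: 5.28136 / 2 = 2.64068 years.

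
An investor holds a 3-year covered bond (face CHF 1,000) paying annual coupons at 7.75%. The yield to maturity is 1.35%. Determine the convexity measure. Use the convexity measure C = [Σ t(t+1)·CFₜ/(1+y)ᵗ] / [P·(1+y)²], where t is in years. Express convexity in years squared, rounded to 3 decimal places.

With y = 0.0135:
  t   CF        PV=CF/(1+0.0135)^t    t·PV        t(t+1)·PV
  1        77.50        76.4677        76.4677         152.9354
  2        77.50        75.4491       150.8982         452.6947
  3     1,077.50     1,035.0135     3,105.0405      12,420.1622
  Σ                  1,186.9303     3,332.4065      13,025.7923
P = 1,186.9303.
Convexity = Σ t(t+1)·PV / [P·(1+y)²] = 13,025.7923 / (1,186.9303 × 1.027182) = 10.68394.

10.684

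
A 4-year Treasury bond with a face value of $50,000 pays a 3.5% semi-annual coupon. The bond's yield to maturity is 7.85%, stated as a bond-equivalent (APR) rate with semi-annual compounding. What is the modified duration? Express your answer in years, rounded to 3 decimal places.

Periodic yield y = 0.03925. First find Macaulay duration:
  t   CF        PV=CF/(1+0.03925)^t    t·PV
  1       875.00       841.9533       841.9533
  2       875.00       810.1548     1,620.3095
  3       875.00       779.5571     2,338.6714
  4       875.00       750.1151     3,000.4605
  5       875.00       721.7851     3,608.9253
  6       875.00       694.5250     4,167.1497
  7       875.00       668.2944     4,678.0608
  8    50,875.00    37,389.0264   299,112.2115
  Σ                 42,655.4112   319,367.7420
P = 42,655.4112; Macaulay duration = 319,367.7420 / 42,655.4112 = 7.48716 half-year periods = 3.74358 years.
Modified duration = D_Mac / (1 + y) = 3.74358 / 1.03925 = 3.60219 years.

3.602 years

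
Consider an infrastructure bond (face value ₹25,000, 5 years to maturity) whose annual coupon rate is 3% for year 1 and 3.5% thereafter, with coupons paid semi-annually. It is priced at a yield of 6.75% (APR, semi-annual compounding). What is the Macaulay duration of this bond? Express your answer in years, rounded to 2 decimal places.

4.62 years

Periodic yield y = 0.03375. Discount each cash flow and weight by its period:
  t   CF        PV=CF/(1+0.03375)^t    t·PV
  1       375.00       362.7570       362.7570
  2       375.00       350.9136       701.8272
  3       437.50       396.0331     1,188.0993
  4       437.50       383.1034     1,532.4135
  5       437.50       370.5958     1,852.9788
  6       437.50       358.4965     2,150.9790
  7       437.50       346.7923     2,427.5458
  8       437.50       335.4701     2,683.7612
  9       437.50       324.5177     2,920.6591
  10   25,437.50    18,252.3674   182,523.6735
  Σ                 21,481.0467   198,344.6944
Price P = Σ PV = 21,481.0467.
Macaulay duration = Σ(t·PV) / P = 198,344.6944 / 21,481.0467 = 9.23347 half-year periods.
In years: 9.23347 / 2 = 4.61674 years.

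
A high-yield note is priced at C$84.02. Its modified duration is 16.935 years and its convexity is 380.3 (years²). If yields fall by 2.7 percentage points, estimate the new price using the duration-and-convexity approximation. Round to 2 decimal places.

C$134.08

Duration effect: -D_mod·Δy = -16.935 × (-0.027) = +0.457245
Convexity effect: ½·C·(Δy)² = 0.5 × 380.3 × (-0.027)² = +0.13861935
ΔP/P ≈ +0.457245 + 0.13861935 = +0.59586435
New price ≈ 84.02 × (1 + 0.59586435) = 134.084522687.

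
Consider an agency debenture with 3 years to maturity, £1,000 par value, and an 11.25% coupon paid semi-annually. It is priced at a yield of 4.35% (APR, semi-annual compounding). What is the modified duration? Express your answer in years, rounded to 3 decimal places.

2.607 years

Periodic yield y = 0.02175. First find Macaulay duration:
  t   CF        PV=CF/(1+0.02175)^t    t·PV
  1        56.25        55.0526        55.0526
  2        56.25        53.8807       107.7614
  3        56.25        52.7337       158.2012
  4        56.25        51.6112       206.4448
  5        56.25        50.5126       252.5628
  6     1,056.25       928.3224     5,569.9346
  Σ                  1,192.1132     6,349.9574
P = 1,192.1132; Macaulay duration = 6,349.9574 / 1,192.1132 = 5.32664 half-year periods = 2.66332 years.
Modified duration = D_Mac / (1 + y) = 2.66332 / 1.02175 = 2.60663 years.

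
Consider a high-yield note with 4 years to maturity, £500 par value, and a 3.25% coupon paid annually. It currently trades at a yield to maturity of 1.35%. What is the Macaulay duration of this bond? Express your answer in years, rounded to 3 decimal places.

Periodic yield y = 0.0135. Discount each cash flow and weight by its year:
  t   CF        PV=CF/(1+0.0135)^t    t·PV
  1        16.25        16.0335        16.0335
  2        16.25        15.8200        31.6400
  3        16.25        15.6093        46.8278
  4       516.25       489.2885     1,957.1542
  Σ                    536.7513     2,051.6555
Price P = Σ PV = 536.7513.
Macaulay duration = Σ(t·PV) / P = 2,051.6555 / 536.7513 = 3.82236 years.

3.822 years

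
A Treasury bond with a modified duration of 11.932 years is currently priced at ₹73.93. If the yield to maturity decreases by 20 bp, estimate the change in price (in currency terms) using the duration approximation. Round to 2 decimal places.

+₹1.76

Duration approximation: ΔP/P ≈ -D_mod · Δy = -11.932 × (-0.002) = +0.023864.
ΔP ≈ 73.93 × (+0.023864) = +1.76426552.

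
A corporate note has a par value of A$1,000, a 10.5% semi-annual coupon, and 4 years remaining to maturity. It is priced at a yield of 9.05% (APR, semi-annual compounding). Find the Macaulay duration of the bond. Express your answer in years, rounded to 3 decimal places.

3.384 years

Periodic yield y = 0.04525. Discount each cash flow and weight by its period:
  t   CF        PV=CF/(1+0.04525)^t    t·PV
  1        52.50        50.2272        50.2272
  2        52.50        48.0528        96.1057
  3        52.50        45.9726       137.9177
  4        52.50        43.9824       175.9295
  5        52.50        42.0783       210.3916
  6        52.50        40.2567       241.5402
  7        52.50        38.5140       269.5977
  8     1,052.50       738.6874     5,909.4992
  Σ                  1,047.7714     7,091.2088
Price P = Σ PV = 1,047.7714.
Macaulay duration = Σ(t·PV) / P = 7,091.2088 / 1,047.7714 = 6.76790 half-year periods.
In years: 6.76790 / 2 = 3.38395 years.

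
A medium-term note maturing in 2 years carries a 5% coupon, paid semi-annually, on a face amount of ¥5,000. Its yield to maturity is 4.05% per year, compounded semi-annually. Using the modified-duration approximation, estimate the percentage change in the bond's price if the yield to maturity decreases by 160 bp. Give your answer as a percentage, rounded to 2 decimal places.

Periodic yield y = 0.02025. Modified duration first:
  t   CF        PV=CF/(1+0.02025)^t    t·PV
  1       125.00       122.5190       122.5190
  2       125.00       120.0872       240.1744
  3       125.00       117.7037       353.1112
  4     5,125.00     4,730.0688    18,920.2751
  Σ                  5,090.3787    19,636.0797
P = 5,090.3787; D_Mac = 3.85749 half-year periods = 1.92874 yrs; D_mod = 1.92874/(1+0.02025) = 1.89046 yrs.
ΔP/P ≈ -D_mod · Δy = -1.89046 × (-0.016) = +0.030247 = +3.0247%.

+3.02%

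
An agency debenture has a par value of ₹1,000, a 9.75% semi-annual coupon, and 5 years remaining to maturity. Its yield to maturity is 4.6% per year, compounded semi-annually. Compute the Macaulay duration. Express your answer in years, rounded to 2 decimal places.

Periodic yield y = 0.023. Discount each cash flow and weight by its period:
  t   CF        PV=CF/(1+0.023)^t    t·PV
  1        48.75        47.6540        47.6540
  2        48.75        46.5826        93.1651
  3        48.75        45.5352       136.6057
  4        48.75        44.5115       178.0459
  5        48.75        43.5107       217.5537
  6        48.75        42.5325       255.1949
  7        48.75        41.5762       291.0337
  8        48.75        40.6415       325.1319
  9        48.75        39.7277       357.5497
  10    1,048.75       835.4407     8,354.4072
  Σ                  1,227.7127    10,256.3418
Price P = Σ PV = 1,227.7127.
Macaulay duration = Σ(t·PV) / P = 10,256.3418 / 1,227.7127 = 8.35402 half-year periods.
In years: 8.35402 / 2 = 4.17701 years.

4.18 years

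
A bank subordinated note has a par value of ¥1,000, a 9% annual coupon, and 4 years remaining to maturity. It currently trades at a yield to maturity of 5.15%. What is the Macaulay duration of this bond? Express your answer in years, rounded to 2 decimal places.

3.56 years

Periodic yield y = 0.0515. Discount each cash flow and weight by its year:
  t   CF        PV=CF/(1+0.0515)^t    t·PV
  1        90.00        85.5920        85.5920
  2        90.00        81.3999       162.7998
  3        90.00        77.4131       232.2394
  4     1,090.00       891.6397     3,566.5587
  Σ                  1,136.0448     4,047.1900
Price P = Σ PV = 1,136.0448.
Macaulay duration = Σ(t·PV) / P = 4,047.1900 / 1,136.0448 = 3.56253 years.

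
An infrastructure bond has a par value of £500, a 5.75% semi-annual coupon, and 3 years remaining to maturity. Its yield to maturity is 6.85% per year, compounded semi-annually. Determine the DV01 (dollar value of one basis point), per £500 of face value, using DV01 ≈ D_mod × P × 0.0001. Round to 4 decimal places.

£0.1311

Periodic yield y = 0.03425.
  t   CF        PV=CF/(1+0.03425)^t    t·PV
  1       14.375        13.8990        13.8990
  2       14.375        13.4387        26.8774
  3       14.375        12.9937        38.9810
  4       14.375        12.5634        50.2534
  5       14.375        12.1473        60.7366
  6      514.375       420.2683     2,521.6100
  Σ                    485.3103     2,712.3573
P = 485.3103; D_Mac = 5.58891 half-year periods = 2.79446 yrs; D_mod = 2.70192 yrs.
DV01 ≈ 2.70192 × 485.3103 × 0.0001 = 0.131127.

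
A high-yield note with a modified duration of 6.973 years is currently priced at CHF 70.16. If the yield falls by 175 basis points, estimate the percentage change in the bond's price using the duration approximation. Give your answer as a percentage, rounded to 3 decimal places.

Duration approximation: ΔP/P ≈ -D_mod · Δy = -6.973 × (-0.0175) = +0.1220275.
As a percentage: +12.20275%.

+12.203%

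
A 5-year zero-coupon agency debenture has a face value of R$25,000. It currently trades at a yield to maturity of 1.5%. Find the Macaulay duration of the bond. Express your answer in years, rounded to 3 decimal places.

A zero-coupon bond has a single cash flow at maturity, so its Macaulay duration equals its maturity: 5 years.

5.000 years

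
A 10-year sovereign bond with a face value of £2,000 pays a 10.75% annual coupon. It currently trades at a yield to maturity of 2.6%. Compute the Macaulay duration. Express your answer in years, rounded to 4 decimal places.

Periodic yield y = 0.026. Discount each cash flow and weight by its year:
  t   CF        PV=CF/(1+0.026)^t    t·PV
  1       215.00       209.5517       209.5517
  2       215.00       204.2414       408.4828
  3       215.00       199.0657       597.1970
  4       215.00       194.0211       776.0845
  5       215.00       189.1044       945.5220
  6       215.00       184.3123     1,105.8737
  7       215.00       179.6416     1,257.4913
  8       215.00       175.0893     1,400.7143
  9       215.00       170.6523     1,535.8709
  10    2,215.00     1,713.5632    17,135.6318
  Σ                  3,419.2429    25,372.4201
Price P = Σ PV = 3,419.2429.
Macaulay duration = Σ(t·PV) / P = 25,372.4201 / 3,419.2429 = 7.42048 years.

7.4205 years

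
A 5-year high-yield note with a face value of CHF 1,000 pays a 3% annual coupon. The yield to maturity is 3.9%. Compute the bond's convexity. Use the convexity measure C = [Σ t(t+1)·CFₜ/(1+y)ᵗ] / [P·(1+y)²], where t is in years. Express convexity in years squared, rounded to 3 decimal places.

25.653

With y = 0.039:
  t   CF        PV=CF/(1+0.039)^t    t·PV        t(t+1)·PV
  1        30.00        28.8739        28.8739          57.7478
  2        30.00        27.7901        55.5802         166.7406
  3        30.00        26.7470        80.2409         320.9637
  4        30.00        25.7430       102.9720         514.8599
  5     1,030.00       850.6668     4,253.3340      25,520.0042
  Σ                    959.8208     4,521.0011      26,580.3162
P = 959.8208.
Convexity = Σ t(t+1)·PV / [P·(1+y)²] = 26,580.3162 / (959.8208 × 1.079521) = 25.65304.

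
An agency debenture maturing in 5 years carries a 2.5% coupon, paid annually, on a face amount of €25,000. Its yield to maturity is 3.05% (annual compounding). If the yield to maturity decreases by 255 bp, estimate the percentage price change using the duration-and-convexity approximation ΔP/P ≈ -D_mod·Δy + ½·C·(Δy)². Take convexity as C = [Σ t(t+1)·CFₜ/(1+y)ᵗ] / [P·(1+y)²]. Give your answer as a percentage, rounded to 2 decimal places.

+12.63%

With y = 0.0305:
  t   CF        PV=CF/(1+0.0305)^t    t·PV        t(t+1)·PV
  1       625.00       606.5017       606.5017       1,213.0034
  2       625.00       588.5509     1,177.1018       3,531.3054
  3       625.00       571.1314     1,713.3942       6,853.5767
  4       625.00       554.2275     2,216.9098      11,084.5490
  5    25,625.00    22,050.7768   110,253.8840     661,523.3043
  Σ                 24,371.1882   115,967.7915     684,205.7387
P = 24,371.1882; D_Mac = 4.75840 yrs; D_mod = 4.61756 yrs; C = 26.43711.
Duration effect: -4.61756 × (-0.0255) = +0.117748
Convexity effect: 0.5 × 26.43711 × (-0.0255)² = +0.0085954
ΔP/P ≈ +0.117748 + 0.0085954 = +0.126343 = +12.6343%.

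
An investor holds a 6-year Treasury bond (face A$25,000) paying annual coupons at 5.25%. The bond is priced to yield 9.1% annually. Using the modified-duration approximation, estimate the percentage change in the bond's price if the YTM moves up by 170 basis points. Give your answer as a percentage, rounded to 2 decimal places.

-8.13%

Periodic yield y = 0.091. Modified duration first:
  t   CF        PV=CF/(1+0.091)^t    t·PV
  1     1,312.50     1,203.0247     1,203.0247
  2     1,312.50     1,102.6808     2,205.3616
  3     1,312.50     1,010.7065     3,032.1195
  4     1,312.50       926.4038     3,705.6150
  5     1,312.50       849.1327     4,245.6634
  6    26,312.50    15,603.1976    93,619.1859
  Σ                 20,695.1461   108,010.9702
P = 20,695.1461; D_Mac = 5.21915 yrs; D_mod = 5.21915/(1+0.091) = 4.78382 yrs.
ΔP/P ≈ -D_mod · Δy = -4.78382 × (+0.017) = -0.081325 = -8.1325%.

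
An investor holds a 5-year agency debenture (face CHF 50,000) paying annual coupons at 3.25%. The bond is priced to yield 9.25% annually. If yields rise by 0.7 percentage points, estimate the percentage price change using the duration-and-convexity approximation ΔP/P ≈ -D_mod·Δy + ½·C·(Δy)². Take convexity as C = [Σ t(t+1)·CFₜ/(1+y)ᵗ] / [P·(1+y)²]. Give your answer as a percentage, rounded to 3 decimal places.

With y = 0.0925:
  t   CF        PV=CF/(1+0.0925)^t    t·PV        t(t+1)·PV
  1     1,625.00     1,487.4142     1,487.4142       2,974.8284
  2     1,625.00     1,361.4775     2,722.9550       8,168.8651
  3     1,625.00     1,246.2037     3,738.6110      14,954.4441
  4     1,625.00     1,140.6899     4,562.7595      22,813.7973
  5    51,625.00    33,170.5625   165,852.8126     995,116.8754
  Σ                 38,406.3478   178,364.5523   1,044,028.8103
P = 38,406.3478; D_Mac = 4.64414 yrs; D_mod = 4.25093 yrs; C = 22.77543.
Duration effect: -4.25093 × (+0.007) = -0.029757
Convexity effect: 0.5 × 22.77543 × (0.007)² = +0.0005580
ΔP/P ≈ -0.029757 + 0.0005580 = -0.029199 = -2.9199%.

-2.920%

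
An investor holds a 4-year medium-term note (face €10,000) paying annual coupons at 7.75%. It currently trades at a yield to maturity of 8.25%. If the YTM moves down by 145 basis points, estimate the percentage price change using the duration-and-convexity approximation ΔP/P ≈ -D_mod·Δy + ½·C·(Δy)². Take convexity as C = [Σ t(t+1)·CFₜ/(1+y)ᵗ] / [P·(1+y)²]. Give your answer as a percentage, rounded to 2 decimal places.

+4.96%

With y = 0.0825:
  t   CF        PV=CF/(1+0.0825)^t    t·PV        t(t+1)·PV
  1       775.00       715.9353       715.9353       1,431.8707
  2       775.00       661.3721     1,322.7443       3,968.2328
  3       775.00       610.9673     1,832.9020       7,331.6080
  4    10,775.00     7,847.0362    31,388.1450     156,940.7249
  Σ                  9,835.3110    35,259.7266     169,672.4364
P = 9,835.3110; D_Mac = 3.58501 yrs; D_mod = 3.31179 yrs; C = 14.72202.
Duration effect: -3.31179 × (-0.0145) = +0.048021
Convexity effect: 0.5 × 14.72202 × (-0.0145)² = +0.0015477
ΔP/P ≈ +0.048021 + 0.0015477 = +0.049569 = +4.9569%.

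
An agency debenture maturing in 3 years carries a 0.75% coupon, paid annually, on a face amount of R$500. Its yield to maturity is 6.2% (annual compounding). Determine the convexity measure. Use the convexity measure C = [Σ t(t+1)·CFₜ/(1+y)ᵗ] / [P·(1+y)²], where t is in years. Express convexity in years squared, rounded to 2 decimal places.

10.53

With y = 0.062:
  t   CF        PV=CF/(1+0.062)^t    t·PV        t(t+1)·PV
  1         3.75         3.5311         3.5311           7.0621
  2         3.75         3.3249         6.6499          19.9496
  3       503.75       420.5731     1,261.7194       5,046.8774
  Σ                    427.4291     1,271.9003       5,073.8891
P = 427.4291.
Convexity = Σ t(t+1)·PV / [P·(1+y)²] = 5,073.8891 / (427.4291 × 1.127844) = 10.52514.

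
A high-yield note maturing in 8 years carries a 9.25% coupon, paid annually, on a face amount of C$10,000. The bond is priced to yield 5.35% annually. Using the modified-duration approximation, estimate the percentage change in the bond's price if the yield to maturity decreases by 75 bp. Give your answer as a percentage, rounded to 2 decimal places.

Periodic yield y = 0.0535. Modified duration first:
  t   CF        PV=CF/(1+0.0535)^t    t·PV
  1       925.00       878.0256       878.0256
  2       925.00       833.4368     1,666.8735
  3       925.00       791.1123     2,373.3368
  4       925.00       750.9371     3,003.7485
  5       925.00       712.8022     3,564.0110
  6       925.00       676.6039     4,059.6234
  7       925.00       642.2438     4,495.7069
  8    10,925.00     7,200.2094    57,601.6751
  Σ                 12,485.3711    77,643.0008
P = 12,485.3711; D_Mac = 6.21872 yrs; D_mod = 6.21872/(1+0.0535) = 5.90291 yrs.
ΔP/P ≈ -D_mod · Δy = -5.90291 × (-0.0075) = +0.044272 = +4.4272%.

+4.43%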